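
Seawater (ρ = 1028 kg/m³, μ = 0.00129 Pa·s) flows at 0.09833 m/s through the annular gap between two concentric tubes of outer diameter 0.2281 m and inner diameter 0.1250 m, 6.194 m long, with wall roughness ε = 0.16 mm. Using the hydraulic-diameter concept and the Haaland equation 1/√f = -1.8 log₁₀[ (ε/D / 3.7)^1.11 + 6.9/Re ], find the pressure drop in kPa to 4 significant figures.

ΔP ≈ 0.01033 kPa

Hydraulic diameter D_h = 4A/P = D_o - D_i = 0.2281 - 0.125 = 0.1031 m.
Re = ρVD_h/μ = 1028·0.09833·0.1031/0.00129 = 8079.
ε/D_h = 0.00016/0.1031 = 0.00155; Haaland gives 1/√f = -1.8 log₁₀[0.000178+0.000854] = 5.375, so f = 0.03461.
ΔP = f(L/D_h)(ρV²/2) = 0.03461·6.194/0.1031·4.97 = 10.33 Pa.
ΔP = 0.01033 kPa.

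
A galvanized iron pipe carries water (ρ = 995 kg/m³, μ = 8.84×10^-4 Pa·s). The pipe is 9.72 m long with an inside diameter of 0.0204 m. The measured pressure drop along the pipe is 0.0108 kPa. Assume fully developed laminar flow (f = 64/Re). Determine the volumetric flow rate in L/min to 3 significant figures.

For laminar flow, f = 64/Re with Re = ρVD/μ, so Darcy-Weisbach reduces to ΔP = 32μLV/D². Solving for V: V = ΔP·D²/(32μL) = 10.8·(0.0204)²/(32·0.000884·9.72) = 0.01635 m/s.
Check: Re = ρVD/μ = 995·0.01635·0.0204/0.000884 = 375.3 < 2300, so the laminar assumption holds.
Q = V·A = 0.01635·(π/4·0.0204²) = 5.343e-06 m³/s = 0.321 L/min.

Q ≈ 0.321 L/min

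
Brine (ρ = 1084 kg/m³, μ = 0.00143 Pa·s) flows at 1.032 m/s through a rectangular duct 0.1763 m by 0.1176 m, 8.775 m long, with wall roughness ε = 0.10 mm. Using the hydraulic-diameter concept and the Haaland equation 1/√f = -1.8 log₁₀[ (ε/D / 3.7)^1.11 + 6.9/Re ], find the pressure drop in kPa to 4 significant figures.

Hydraulic diameter D_h = 4A/P = 4·(0.1763·0.1176)/(2·(0.1763+0.1176)) = 0.08293/0.5878 = 0.1411 m.
Re = ρVD_h/μ = 1084·1.032·0.1411/0.00143 = 1.104e+05.
ε/D_h = 0.0001/0.1411 = 0.000709; Haaland gives 1/√f = -1.8 log₁₀[7.47e-05+6.25e-05] = 6.953, so f = 0.02069.
ΔP = f(L/D_h)(ρV²/2) = 0.02069·8.775/0.1411·577.2 = 742.7 Pa.
ΔP = 0.7427 kPa.

ΔP ≈ 0.7427 kPa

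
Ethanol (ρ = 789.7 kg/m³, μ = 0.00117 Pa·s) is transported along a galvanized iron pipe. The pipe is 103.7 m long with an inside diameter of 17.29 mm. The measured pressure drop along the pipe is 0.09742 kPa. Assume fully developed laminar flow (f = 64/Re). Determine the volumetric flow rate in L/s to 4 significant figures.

For laminar flow, f = 64/Re with Re = ρVD/μ, so Darcy-Weisbach reduces to ΔP = 32μLV/D². Solving for V: V = ΔP·D²/(32μL) = 97.42·(0.01729)²/(32·0.00117·103.7) = 0.007501 m/s.
Check: Re = ρVD/μ = 789.7·0.007501·0.01729/0.00117 = 87.54 < 2300, so the laminar assumption holds.
Q = V·A = 0.007501·(π/4·0.01729²) = 1.761e-06 m³/s = 0.001761 L/s.

Q ≈ 0.001761 L/s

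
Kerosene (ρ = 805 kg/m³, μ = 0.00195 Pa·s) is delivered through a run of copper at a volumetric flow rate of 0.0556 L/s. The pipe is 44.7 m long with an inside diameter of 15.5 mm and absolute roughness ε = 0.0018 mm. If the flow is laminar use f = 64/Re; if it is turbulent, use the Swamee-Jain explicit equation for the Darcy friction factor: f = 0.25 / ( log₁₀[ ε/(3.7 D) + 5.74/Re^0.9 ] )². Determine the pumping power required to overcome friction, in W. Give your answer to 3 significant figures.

Q = 0.0556 L/s = 0.0556/1000 = 5.56e-05 m³/s.
Cross-sectional area A = πD²/4 = π(0.0155)²/4 = 0.0001887 m²; mean velocity V = Q/A = 5.56e-05/0.0001887 = 0.2947 m/s.
Reynolds number Re = ρVD/μ = 805 · 0.2947 · 0.0155 / 0.00195 = 1885.
Re < 2300 → laminar flow, so f = 64/Re = 64/1885 = 0.03394 (the turbulent correlation is not needed).
Darcy-Weisbach: ΔP = f(L/D)(ρV²/2) = 0.03394·(44.7/0.0155)·(805·0.2947²/2) = 0.03394·2884·34.95 = 3421 Pa.
Pumping power P = QΔP = 5.56e-05·3421 = 0.1902 W = 0.190 W.

P ≈ 0.190 W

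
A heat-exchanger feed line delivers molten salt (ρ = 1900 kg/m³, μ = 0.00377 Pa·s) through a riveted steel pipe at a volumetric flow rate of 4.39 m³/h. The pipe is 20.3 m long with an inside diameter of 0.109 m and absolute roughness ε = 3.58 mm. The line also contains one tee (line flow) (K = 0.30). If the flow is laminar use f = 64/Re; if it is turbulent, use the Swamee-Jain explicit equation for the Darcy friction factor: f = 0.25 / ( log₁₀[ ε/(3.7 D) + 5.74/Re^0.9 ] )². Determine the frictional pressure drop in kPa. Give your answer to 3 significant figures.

ΔP ≈ 0.200 kPa

Q = 4.39 m³/h = 4.39/3600 = 0.001219 m³/s.
Cross-sectional area A = πD²/4 = π(0.109)²/4 = 0.009331 m²; mean velocity V = Q/A = 0.001219/0.009331 = 0.1307 m/s.
Reynolds number Re = ρVD/μ = 1900 · 0.1307 · 0.109 / 0.00377 = 7179.
Re > 4000 → turbulent. Relative roughness ε/D = 0.00358/0.109 = 0.0328. Swamee-Jain: f = 0.25/(log₁₀[0.0328/3.7 + 5.74/7179^0.9])² = 0.25/(log₁₀[0.00888 + 0.00194])² = 0.25/(-1.966)² = 0.06469.
Total minor-loss coefficient ΣK = 1·0.3 = 0.3.
ΔP = [f·L/D + ΣK]·(ρV²/2) = [0.06469·20.3/0.109 + 0.3]·(1900·0.1307²/2) = [12.05 + 0.3]·16.22 = 200.3 Pa.
ΔP = 200.3 Pa = 0.200 kPa.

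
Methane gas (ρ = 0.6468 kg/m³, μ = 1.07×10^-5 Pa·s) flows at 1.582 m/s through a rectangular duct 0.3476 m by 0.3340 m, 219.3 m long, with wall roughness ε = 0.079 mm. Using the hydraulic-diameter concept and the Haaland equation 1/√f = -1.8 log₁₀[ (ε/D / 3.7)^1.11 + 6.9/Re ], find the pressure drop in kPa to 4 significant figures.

Hydraulic diameter D_h = 4A/P = 4·(0.3476·0.334)/(2·(0.3476+0.334)) = 0.4644/1.363 = 0.3407 m.
Re = ρVD_h/μ = 0.6468·1.582·0.3407/1.07e-05 = 3.258e+04.
ε/D_h = 7.9e-05/0.3407 = 0.000232; Haaland gives 1/√f = -1.8 log₁₀[2.16e-05+0.000212] = 6.537, so f = 0.0234.
ΔP = f(L/D_h)(ρV²/2) = 0.0234·219.3/0.3407·0.8094 = 12.19 Pa.
ΔP = 0.01219 kPa.

ΔP ≈ 0.01219 kPa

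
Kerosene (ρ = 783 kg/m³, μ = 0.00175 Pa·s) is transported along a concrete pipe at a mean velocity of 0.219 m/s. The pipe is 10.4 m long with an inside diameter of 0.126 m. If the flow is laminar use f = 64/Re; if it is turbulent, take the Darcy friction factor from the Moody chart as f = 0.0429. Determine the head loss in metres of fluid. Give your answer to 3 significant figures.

Reynolds number Re = ρVD/μ = 783 · 0.219 · 0.126 / 0.00175 = 1.235e+04.
Re > 4000 → turbulent; use the Moody-chart value f = 0.0429.
Darcy-Weisbach: ΔP = f(L/D)(ρV²/2) = 0.0429·(10.4/0.126)·(783·0.219²/2) = 0.0429·82.54·18.78 = 66.49 Pa.
Head loss h_f = ΔP/(ρg) = 66.49/(783·9.81) = 0.00866 m.

h_f ≈ 0.00866 m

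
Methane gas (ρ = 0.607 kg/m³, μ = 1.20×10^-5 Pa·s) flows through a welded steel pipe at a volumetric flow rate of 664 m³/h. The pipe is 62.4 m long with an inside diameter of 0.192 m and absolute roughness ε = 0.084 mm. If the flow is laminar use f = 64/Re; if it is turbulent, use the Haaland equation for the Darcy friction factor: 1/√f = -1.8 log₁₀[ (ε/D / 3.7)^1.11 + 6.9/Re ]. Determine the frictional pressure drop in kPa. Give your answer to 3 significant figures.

Q = 664 m³/h = 664/3600 = 0.1844 m³/s.
Cross-sectional area A = πD²/4 = π(0.192)²/4 = 0.02895 m²; mean velocity V = Q/A = 0.1844/0.02895 = 6.37 m/s.
Reynolds number Re = ρVD/μ = 0.607 · 6.37 · 0.192 / 1.2e-05 = 6.187e+04.
Re > 4000 → turbulent. Relative roughness ε/D = 8.4e-05/0.192 = 0.000438. Haaland: 1/√f = -1.8 log₁₀[(0.000438/3.7)^1.11 + 6.9/6.187e+04] = -1.8 log₁₀[4.37e-05 + 0.000112] = 6.856, so f = 0.02127.
Darcy-Weisbach: ΔP = f(L/D)(ρV²/2) = 0.02127·(62.4/0.192)·(0.607·6.37²/2) = 0.02127·325·12.32 = 85.16 Pa.
ΔP = 85.16 Pa = 0.0852 kPa.

ΔP ≈ 0.0852 kPa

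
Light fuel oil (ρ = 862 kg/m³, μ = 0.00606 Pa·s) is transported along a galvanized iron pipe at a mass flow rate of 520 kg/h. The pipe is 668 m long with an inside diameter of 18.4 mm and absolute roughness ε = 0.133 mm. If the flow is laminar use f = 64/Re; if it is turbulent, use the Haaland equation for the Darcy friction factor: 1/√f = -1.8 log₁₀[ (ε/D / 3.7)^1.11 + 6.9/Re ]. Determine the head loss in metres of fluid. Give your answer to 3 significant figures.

h_f ≈ 28.5 m

ṁ = 520 kg/h = 520/3600 = 0.1444 kg/s.
A = πD²/4 = π(0.0184)²/4 = 0.0002659 m²; mean velocity V = ṁ/(ρA) = 0.1444/(862 · 0.0002659) = 0.6302 m/s.
Reynolds number Re = ρVD/μ = 862 · 0.6302 · 0.0184 / 0.00606 = 1649.
Re < 2300 → laminar flow, so f = 64/Re = 64/1649 = 0.0388 (the turbulent correlation is not needed).
Darcy-Weisbach: ΔP = f(L/D)(ρV²/2) = 0.0388·(668/0.0184)·(862·0.6302²/2) = 0.0388·3.63e+04·171.2 = 2.411e+05 Pa.
Head loss h_f = ΔP/(ρg) = 2.411e+05/(862·9.81) = 28.5 m.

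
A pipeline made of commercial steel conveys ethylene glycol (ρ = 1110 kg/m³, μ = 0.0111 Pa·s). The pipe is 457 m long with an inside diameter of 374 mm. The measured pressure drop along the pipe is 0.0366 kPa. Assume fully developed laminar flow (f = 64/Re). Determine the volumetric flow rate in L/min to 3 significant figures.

For laminar flow, f = 64/Re with Re = ρVD/μ, so Darcy-Weisbach reduces to ΔP = 32μLV/D². Solving for V: V = ΔP·D²/(32μL) = 36.6·(0.374)²/(32·0.0111·457) = 0.03154 m/s.
Check: Re = ρVD/μ = 1110·0.03154·0.374/0.0111 = 1180 < 2300, so the laminar assumption holds.
Q = V·A = 0.03154·(π/4·0.374²) = 0.003465 m³/s = 208 L/min.

Q ≈ 208 L/min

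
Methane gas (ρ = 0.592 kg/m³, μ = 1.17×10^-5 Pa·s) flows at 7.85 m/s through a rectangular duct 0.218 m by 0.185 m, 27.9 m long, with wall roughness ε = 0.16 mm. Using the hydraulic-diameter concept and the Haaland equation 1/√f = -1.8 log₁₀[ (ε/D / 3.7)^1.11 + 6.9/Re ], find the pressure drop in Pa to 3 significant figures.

Hydraulic diameter D_h = 4A/P = 4·(0.218·0.185)/(2·(0.218+0.185)) = 0.1613/0.806 = 0.2001 m.
Re = ρVD_h/μ = 0.592·7.85·0.2001/1.17e-05 = 7.95e+04.
ε/D_h = 0.00016/0.2001 = 0.000799; Haaland gives 1/√f = -1.8 log₁₀[8.54e-05+8.68e-05] = 6.775, so f = 0.02178.
ΔP = f(L/D_h)(ρV²/2) = 0.02178·27.9/0.2001·18.24 = 55.39 Pa.

ΔP ≈ 55.4 Pa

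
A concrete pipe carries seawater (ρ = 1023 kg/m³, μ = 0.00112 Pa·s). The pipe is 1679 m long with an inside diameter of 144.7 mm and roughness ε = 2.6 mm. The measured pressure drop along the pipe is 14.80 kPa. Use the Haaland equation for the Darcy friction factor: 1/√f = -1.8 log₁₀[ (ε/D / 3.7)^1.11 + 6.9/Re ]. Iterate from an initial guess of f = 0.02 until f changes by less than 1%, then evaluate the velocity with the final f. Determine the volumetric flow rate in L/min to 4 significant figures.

Rearranging Darcy-Weisbach: V = √(2·ΔP·D/(f·L·ρ)). With ε/D = 0.0026/0.1447 = 0.018, iterate starting from f = 0.02:
  f = 0.02 → V = √(2·1.48e+04·0.1447/(0.02·1679·1023)) = 0.3531 m/s; Re = ρVD/μ = 4.667e+04; f → 0.04765
  f = 0.04765 → V = 0.2288 m/s; Re = 3.024e+04; f → 0.0481
Converged (Δf/f < 1%). With the final f = 0.0481: V = √(2·1.48e+04·0.1447/(0.0481·1679·1023)) = 0.2277 m/s.
Q = V·A = 0.2277·(π/4·0.1447²) = 0.003744 m³/s = 224.6 L/min.

Q ≈ 224.6 L/min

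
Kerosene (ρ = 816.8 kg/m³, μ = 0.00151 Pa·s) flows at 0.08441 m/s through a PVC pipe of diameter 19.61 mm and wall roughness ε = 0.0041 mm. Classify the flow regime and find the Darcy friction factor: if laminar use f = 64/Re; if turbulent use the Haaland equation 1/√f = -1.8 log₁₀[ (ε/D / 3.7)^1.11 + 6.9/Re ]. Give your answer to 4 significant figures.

Re = ρVD/μ = 816.8·0.08441·0.01961/0.00151 = 895.4.
Re < 2300 → laminar, so f = 64/Re = 0.07148 (roughness is irrelevant in laminar flow).

f ≈ 0.07148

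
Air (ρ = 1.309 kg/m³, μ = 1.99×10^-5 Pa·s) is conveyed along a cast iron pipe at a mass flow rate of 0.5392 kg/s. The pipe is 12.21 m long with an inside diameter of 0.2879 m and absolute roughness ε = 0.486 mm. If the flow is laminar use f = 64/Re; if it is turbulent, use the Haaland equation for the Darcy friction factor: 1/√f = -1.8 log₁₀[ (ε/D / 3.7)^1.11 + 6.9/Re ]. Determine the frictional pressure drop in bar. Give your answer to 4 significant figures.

A = πD²/4 = π(0.2879)²/4 = 0.0651 m²; mean velocity V = ṁ/(ρA) = 0.5392/(1.309 · 0.0651) = 6.328 m/s.
Reynolds number Re = ρVD/μ = 1.309 · 6.328 · 0.2879 / 1.99e-05 = 1.198e+05.
Re > 4000 → turbulent. Relative roughness ε/D = 0.000486/0.2879 = 0.00169. Haaland: 1/√f = -1.8 log₁₀[(0.00169/3.7)^1.11 + 6.9/1.198e+05] = -1.8 log₁₀[0.000196 + 5.76e-05] = 6.473, so f = 0.02386.
Darcy-Weisbach: ΔP = f(L/D)(ρV²/2) = 0.02386·(12.21/0.2879)·(1.309·6.328²/2) = 0.02386·42.41·26.2 = 26.52 Pa.
ΔP = 26.52 Pa = 2.652×10^-4 bar.

ΔP ≈ 2.652×10^-4 bar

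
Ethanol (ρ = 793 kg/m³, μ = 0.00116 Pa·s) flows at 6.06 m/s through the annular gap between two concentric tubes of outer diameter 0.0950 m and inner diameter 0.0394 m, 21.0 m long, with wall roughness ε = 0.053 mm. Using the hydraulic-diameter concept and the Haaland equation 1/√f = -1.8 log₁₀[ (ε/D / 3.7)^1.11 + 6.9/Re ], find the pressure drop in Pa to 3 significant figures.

Hydraulic diameter D_h = 4A/P = D_o - D_i = 0.095 - 0.0394 = 0.0556 m.
Re = ρVD_h/μ = 793·6.06·0.0556/0.00116 = 2.303e+05.
ε/D_h = 5.3e-05/0.0556 = 0.000953; Haaland gives 1/√f = -1.8 log₁₀[0.000104+3e-05] = 6.973, so f = 0.02057.
ΔP = f(L/D_h)(ρV²/2) = 0.02057·21/0.0556·1.456e+04 = 1.131e+05 Pa.

ΔP ≈ 113000 Pa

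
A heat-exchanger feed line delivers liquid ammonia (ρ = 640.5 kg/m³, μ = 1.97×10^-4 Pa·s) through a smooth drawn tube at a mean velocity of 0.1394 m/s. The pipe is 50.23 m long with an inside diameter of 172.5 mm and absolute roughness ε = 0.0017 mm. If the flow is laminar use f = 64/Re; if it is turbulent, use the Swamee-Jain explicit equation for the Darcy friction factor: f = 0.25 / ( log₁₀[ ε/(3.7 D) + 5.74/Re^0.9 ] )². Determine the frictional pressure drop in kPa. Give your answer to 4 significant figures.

Reynolds number Re = ρVD/μ = 640.5 · 0.1394 · 0.1725 / 0.000197 = 7.818e+04.
Re > 4000 → turbulent. Relative roughness ε/D = 1.7e-06/0.1725 = 9.86e-06. Swamee-Jain: f = 0.25/(log₁₀[9.86e-06/3.7 + 5.74/7.818e+04^0.9])² = 0.25/(log₁₀[2.66e-06 + 0.000227])² = 0.25/(-3.64)² = 0.01887.
Darcy-Weisbach: ΔP = f(L/D)(ρV²/2) = 0.01887·(50.23/0.1725)·(640.5·0.1394²/2) = 0.01887·291.2·6.223 = 34.2 Pa.
ΔP = 34.2 Pa = 0.03420 kPa.

ΔP ≈ 0.03420 kPa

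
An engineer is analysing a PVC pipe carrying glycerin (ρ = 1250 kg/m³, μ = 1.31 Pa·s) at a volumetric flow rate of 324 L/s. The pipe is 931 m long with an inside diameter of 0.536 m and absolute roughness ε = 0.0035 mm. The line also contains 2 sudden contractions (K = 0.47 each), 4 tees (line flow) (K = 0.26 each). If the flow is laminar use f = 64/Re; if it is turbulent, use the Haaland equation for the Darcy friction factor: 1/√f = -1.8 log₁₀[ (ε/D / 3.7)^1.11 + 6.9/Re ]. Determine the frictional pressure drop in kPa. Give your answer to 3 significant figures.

Q = 324 L/s = 324/1000 = 0.324 m³/s.
Cross-sectional area A = πD²/4 = π(0.536)²/4 = 0.2256 m²; mean velocity V = Q/A = 0.324/0.2256 = 1.436 m/s.
Reynolds number Re = ρVD/μ = 1250 · 1.436 · 0.536 / 1.31 = 734.4.
Re < 2300 → laminar flow, so f = 64/Re = 64/734.4 = 0.08715 (the turbulent correlation is not needed).
Total minor-loss coefficient ΣK = 2·0.47 + 4·0.26 = 1.98.
ΔP = [f·L/D + ΣK]·(ρV²/2) = [0.08715·931/0.536 + 1.98]·(1250·1.436²/2) = [151.4 + 1.98]·1289 = 1.976e+05 Pa.
ΔP = 1.976e+05 Pa = 198 kPa.

ΔP ≈ 198 kPa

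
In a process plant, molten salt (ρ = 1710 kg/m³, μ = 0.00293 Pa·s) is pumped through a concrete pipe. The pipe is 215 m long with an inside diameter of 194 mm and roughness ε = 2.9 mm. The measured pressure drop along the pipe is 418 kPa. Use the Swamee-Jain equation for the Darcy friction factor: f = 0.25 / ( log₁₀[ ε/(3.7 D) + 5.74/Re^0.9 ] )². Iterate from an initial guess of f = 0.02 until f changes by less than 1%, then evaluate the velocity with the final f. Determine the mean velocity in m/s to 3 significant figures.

Rearranging Darcy-Weisbach: V = √(2·ΔP·D/(f·L·ρ)). With ε/D = 0.0029/0.194 = 0.0149, iterate starting from f = 0.02:
  f = 0.02 → V = √(2·4.18e+05·0.194/(0.02·215·1710)) = 4.696 m/s; Re = ρVD/μ = 5.317e+05; f → 0.04379
  f = 0.04379 → V = 3.174 m/s; Re = 3.593e+05; f → 0.04386
Converged (Δf/f < 1%). With the final f = 0.04386: V = √(2·4.18e+05·0.194/(0.04386·215·1710)) = 3.171 m/s.

V ≈ 3.17 m/s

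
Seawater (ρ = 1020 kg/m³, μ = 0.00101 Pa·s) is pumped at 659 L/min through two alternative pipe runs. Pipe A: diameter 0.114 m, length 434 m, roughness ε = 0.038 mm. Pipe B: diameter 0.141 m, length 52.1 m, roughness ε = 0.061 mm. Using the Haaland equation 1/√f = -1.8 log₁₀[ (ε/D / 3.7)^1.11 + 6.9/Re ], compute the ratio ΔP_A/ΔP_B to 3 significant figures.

Pipe A: V = Q/A = 0.01098/0.01021 = 1.076 m/s; Re = 1.239e+05; ε/D = 0.000333; Haaland → f = 0.01877; ΔP_A = f(L/D)(ρV²/2) = 4.219e+04 Pa.
Pipe B: V = Q/A = 0.01098/0.01561 = 0.7034 m/s; Re = 1.002e+05; ε/D = 0.000433; Haaland → f = 0.01978; ΔP_B = f(L/D)(ρV²/2) = 1844 Pa.
ΔP_A/ΔP_B = 4.219e+04/1844 = 22.9.

ΔP_A/ΔP_B ≈ 22.9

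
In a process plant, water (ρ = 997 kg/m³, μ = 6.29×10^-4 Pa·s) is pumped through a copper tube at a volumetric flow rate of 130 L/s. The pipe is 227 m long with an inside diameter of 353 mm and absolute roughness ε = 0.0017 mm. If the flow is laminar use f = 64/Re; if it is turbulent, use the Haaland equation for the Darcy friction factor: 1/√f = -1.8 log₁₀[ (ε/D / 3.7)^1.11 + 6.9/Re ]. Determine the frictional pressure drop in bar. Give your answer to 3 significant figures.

Q = 130 L/s = 130/1000 = 0.13 m³/s.
Cross-sectional area A = πD²/4 = π(0.353)²/4 = 0.09787 m²; mean velocity V = Q/A = 0.13/0.09787 = 1.328 m/s.
Reynolds number Re = ρVD/μ = 997 · 1.328 · 0.353 / 0.000629 = 7.432e+05.
Re > 4000 → turbulent. Relative roughness ε/D = 1.7e-06/0.353 = 4.82e-06. Haaland: 1/√f = -1.8 log₁₀[(4.82e-06/3.7)^1.11 + 6.9/7.432e+05] = -1.8 log₁₀[2.93e-07 + 9.28e-06] = 9.034, so f = 0.01225.
Darcy-Weisbach: ΔP = f(L/D)(ρV²/2) = 0.01225·(227/0.353)·(997·1.328²/2) = 0.01225·643.1·879.6 = 6931 Pa.
ΔP = 6931 Pa = 0.0693 bar.

ΔP ≈ 0.0693 bar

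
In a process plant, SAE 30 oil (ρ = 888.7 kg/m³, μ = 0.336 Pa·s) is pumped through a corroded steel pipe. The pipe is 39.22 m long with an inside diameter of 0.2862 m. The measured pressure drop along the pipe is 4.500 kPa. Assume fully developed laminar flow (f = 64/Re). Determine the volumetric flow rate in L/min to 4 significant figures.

Q ≈ 3374 L/min

For laminar flow, f = 64/Re with Re = ρVD/μ, so Darcy-Weisbach reduces to ΔP = 32μLV/D². Solving for V: V = ΔP·D²/(32μL) = 4500·(0.2862)²/(32·0.336·39.22) = 0.8741 m/s.
Check: Re = ρVD/μ = 888.7·0.8741·0.2862/0.336 = 661.7 < 2300, so the laminar assumption holds.
Q = V·A = 0.8741·(π/4·0.2862²) = 0.05623 m³/s = 3374 L/min.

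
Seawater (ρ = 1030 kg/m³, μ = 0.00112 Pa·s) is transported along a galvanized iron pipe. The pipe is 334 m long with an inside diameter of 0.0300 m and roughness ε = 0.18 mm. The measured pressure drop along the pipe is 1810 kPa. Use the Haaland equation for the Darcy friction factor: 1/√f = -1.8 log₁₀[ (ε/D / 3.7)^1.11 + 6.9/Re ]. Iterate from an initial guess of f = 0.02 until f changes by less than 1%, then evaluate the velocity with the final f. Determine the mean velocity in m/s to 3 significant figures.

Rearranging Darcy-Weisbach: V = √(2·ΔP·D/(f·L·ρ)). With ε/D = 0.00018/0.03 = 0.006, iterate starting from f = 0.02:
  f = 0.02 → V = √(2·1.81e+06·0.03/(0.02·334·1030)) = 3.973 m/s; Re = ρVD/μ = 1.096e+05; f → 0.03287
  f = 0.03287 → V = 3.099 m/s; Re = 8.549e+04; f → 0.03307
Converged (Δf/f < 1%). With the final f = 0.03307: V = √(2·1.81e+06·0.03/(0.03307·334·1030)) = 3.09 m/s.

V ≈ 3.09 m/s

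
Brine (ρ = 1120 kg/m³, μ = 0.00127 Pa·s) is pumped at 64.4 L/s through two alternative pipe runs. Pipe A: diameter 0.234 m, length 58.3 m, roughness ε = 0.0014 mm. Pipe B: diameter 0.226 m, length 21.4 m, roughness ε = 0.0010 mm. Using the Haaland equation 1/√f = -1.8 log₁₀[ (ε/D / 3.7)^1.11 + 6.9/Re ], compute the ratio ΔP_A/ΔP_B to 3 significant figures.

Pipe A: V = Q/A = 0.0644/0.04301 = 1.497 m/s; Re = 3.09e+05; ε/D = 5.98e-06; Haaland → f = 0.01431; ΔP_A = f(L/D)(ρV²/2) = 4478 Pa.
Pipe B: V = Q/A = 0.0644/0.04011 = 1.605 m/s; Re = 3.2e+05; ε/D = 4.42e-06; Haaland → f = 0.01421; ΔP_B = f(L/D)(ρV²/2) = 1942 Pa.
ΔP_A/ΔP_B = 4478/1942 = 2.31.

ΔP_A/ΔP_B ≈ 2.31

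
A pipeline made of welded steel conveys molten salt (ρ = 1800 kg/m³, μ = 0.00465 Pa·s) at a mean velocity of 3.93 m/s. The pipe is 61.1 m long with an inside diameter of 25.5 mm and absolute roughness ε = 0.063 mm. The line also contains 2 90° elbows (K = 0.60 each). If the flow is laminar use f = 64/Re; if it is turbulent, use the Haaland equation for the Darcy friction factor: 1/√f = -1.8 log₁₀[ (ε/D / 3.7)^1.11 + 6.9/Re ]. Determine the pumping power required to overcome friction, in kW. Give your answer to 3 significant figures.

P ≈ 1.90 kW

Reynolds number Re = ρVD/μ = 1800 · 3.93 · 0.0255 / 0.00465 = 3.879e+04.
Re > 4000 → turbulent. Relative roughness ε/D = 6.3e-05/0.0255 = 0.00247. Haaland: 1/√f = -1.8 log₁₀[(0.00247/3.7)^1.11 + 6.9/3.879e+04] = -1.8 log₁₀[0.000299 + 0.000178] = 5.979, so f = 0.02797.
Total minor-loss coefficient ΣK = 2·0.6 = 1.2.
ΔP = [f·L/D + ΣK]·(ρV²/2) = [0.02797·61.1/0.0255 + 1.2]·(1800·3.93²/2) = [67.02 + 1.2]·1.39e+04 = 9.483e+05 Pa.
Q = V·A = 3.93·0.0005107 = 0.002007 m³/s.
Pumping power P = QΔP = 0.002007·9.483e+05 = 1903 W = 1.90 kW.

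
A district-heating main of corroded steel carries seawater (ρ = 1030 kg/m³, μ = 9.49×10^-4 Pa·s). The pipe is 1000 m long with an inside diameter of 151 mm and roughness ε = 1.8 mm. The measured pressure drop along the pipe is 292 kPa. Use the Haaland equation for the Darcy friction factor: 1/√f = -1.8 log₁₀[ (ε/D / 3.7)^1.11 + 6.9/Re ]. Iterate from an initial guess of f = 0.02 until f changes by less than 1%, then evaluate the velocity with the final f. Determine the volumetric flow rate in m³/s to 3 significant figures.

Q ≈ 0.0260 m³/s

Rearranging Darcy-Weisbach: V = √(2·ΔP·D/(f·L·ρ)). With ε/D = 0.0018/0.151 = 0.0119, iterate starting from f = 0.02:
  f = 0.02 → V = √(2·2.92e+05·0.151/(0.02·1000·1030)) = 2.069 m/s; Re = ρVD/μ = 3.391e+05; f → 0.04049
  f = 0.04049 → V = 1.454 m/s; Re = 2.383e+05; f → 0.04055
Converged (Δf/f < 1%). With the final f = 0.04055: V = √(2·2.92e+05·0.151/(0.04055·1000·1030)) = 1.453 m/s.
Q = V·A = 1.453·(π/4·0.151²) = 0.02602 m³/s = 0.0260 m³/s.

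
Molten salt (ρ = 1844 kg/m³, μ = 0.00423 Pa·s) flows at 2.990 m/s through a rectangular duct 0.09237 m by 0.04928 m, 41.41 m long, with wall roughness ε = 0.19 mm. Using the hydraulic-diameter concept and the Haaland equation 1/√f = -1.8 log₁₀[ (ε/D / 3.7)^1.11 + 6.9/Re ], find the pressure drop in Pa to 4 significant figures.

Hydraulic diameter D_h = 4A/P = 4·(0.09237·0.04928)/(2·(0.09237+0.04928)) = 0.01821/0.2833 = 0.06427 m.
Re = ρVD_h/μ = 1844·2.99·0.06427/0.00423 = 8.377e+04.
ε/D_h = 0.00019/0.06427 = 0.00296; Haaland gives 1/√f = -1.8 log₁₀[0.000365+8.24e-05] = 6.03, so f = 0.02751.
ΔP = f(L/D_h)(ρV²/2) = 0.02751·41.41/0.06427·8243 = 1.461e+05 Pa.

ΔP ≈ 146100 Pa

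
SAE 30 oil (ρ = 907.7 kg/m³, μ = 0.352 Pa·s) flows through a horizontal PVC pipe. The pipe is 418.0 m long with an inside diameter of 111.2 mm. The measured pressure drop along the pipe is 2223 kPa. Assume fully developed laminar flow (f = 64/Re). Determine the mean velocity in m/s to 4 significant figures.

For laminar flow, f = 64/Re with Re = ρVD/μ, so Darcy-Weisbach reduces to ΔP = 32μLV/D². Solving for V: V = ΔP·D²/(32μL) = 2.223e+06·(0.1112)²/(32·0.352·418) = 5.838 m/s.
Check: Re = ρVD/μ = 907.7·5.838·0.1112/0.352 = 1674 < 2300, so the laminar assumption holds.

V ≈ 5.838 m/s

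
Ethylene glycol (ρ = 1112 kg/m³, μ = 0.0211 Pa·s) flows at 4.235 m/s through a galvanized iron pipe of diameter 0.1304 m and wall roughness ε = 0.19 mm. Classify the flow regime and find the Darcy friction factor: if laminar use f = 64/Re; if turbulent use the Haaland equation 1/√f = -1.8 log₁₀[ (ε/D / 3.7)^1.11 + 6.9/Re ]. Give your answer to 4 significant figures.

Re = ρVD/μ = 1112·4.235·0.1304/0.0211 = 2.91e+04.
Re > 4000 → turbulent. ε/D = 0.00019/0.1304 = 0.00146; Haaland: 1/√f = -1.8 log₁₀[0.000166 + 0.000237] = 6.11, so f = 0.02679.

f ≈ 0.02679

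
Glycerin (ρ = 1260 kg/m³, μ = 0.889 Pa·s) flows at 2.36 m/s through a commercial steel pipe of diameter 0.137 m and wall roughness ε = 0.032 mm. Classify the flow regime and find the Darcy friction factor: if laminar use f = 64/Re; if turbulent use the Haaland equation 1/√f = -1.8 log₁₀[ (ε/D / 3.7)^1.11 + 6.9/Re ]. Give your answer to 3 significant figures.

Re = ρVD/μ = 1260·2.36·0.137/0.889 = 458.2.
Re < 2300 → laminar, so f = 64/Re = 0.1397 (roughness is irrelevant in laminar flow).

f ≈ 0.140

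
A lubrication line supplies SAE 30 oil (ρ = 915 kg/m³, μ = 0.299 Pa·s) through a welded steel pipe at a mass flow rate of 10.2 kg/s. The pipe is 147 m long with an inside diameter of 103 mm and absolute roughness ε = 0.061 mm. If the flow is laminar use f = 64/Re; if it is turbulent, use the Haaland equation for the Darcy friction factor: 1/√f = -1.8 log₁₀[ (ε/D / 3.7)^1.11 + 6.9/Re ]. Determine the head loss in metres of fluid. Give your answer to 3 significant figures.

A = πD²/4 = π(0.103)²/4 = 0.008332 m²; mean velocity V = ṁ/(ρA) = 10.2/(915 · 0.008332) = 1.338 m/s.
Reynolds number Re = ρVD/μ = 915 · 1.338 · 0.103 / 0.299 = 421.7.
Re < 2300 → laminar flow, so f = 64/Re = 64/421.7 = 0.1518 (the turbulent correlation is not needed).
Darcy-Weisbach: ΔP = f(L/D)(ρV²/2) = 0.1518·(147/0.103)·(915·1.338²/2) = 0.1518·1427·818.9 = 1.774e+05 Pa.
Head loss h_f = ΔP/(ρg) = 1.774e+05/(915·9.81) = 19.8 m.

h_f ≈ 19.8 m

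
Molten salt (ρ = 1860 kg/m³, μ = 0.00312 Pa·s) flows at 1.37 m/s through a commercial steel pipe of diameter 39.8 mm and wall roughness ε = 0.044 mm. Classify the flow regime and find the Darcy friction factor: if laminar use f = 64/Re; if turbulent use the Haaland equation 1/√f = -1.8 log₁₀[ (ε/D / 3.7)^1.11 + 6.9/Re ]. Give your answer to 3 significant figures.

Re = ρVD/μ = 1860·1.37·0.0398/0.00312 = 3.251e+04.
Re > 4000 → turbulent. ε/D = 4.4e-05/0.0398 = 0.00111; Haaland: 1/√f = -1.8 log₁₀[0.000122 + 0.000212] = 6.256, so f = 0.02555.

f ≈ 0.0256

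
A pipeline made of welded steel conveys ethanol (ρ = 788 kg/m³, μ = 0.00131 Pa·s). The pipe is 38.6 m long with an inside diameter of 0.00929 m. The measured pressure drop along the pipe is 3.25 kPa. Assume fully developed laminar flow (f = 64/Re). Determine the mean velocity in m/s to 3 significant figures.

V ≈ 0.173 m/s

For laminar flow, f = 64/Re with Re = ρVD/μ, so Darcy-Weisbach reduces to ΔP = 32μLV/D². Solving for V: V = ΔP·D²/(32μL) = 3250·(0.00929)²/(32·0.00131·38.6) = 0.1733 m/s.
Check: Re = ρVD/μ = 788·0.1733·0.00929/0.00131 = 968.7 < 2300, so the laminar assumption holds.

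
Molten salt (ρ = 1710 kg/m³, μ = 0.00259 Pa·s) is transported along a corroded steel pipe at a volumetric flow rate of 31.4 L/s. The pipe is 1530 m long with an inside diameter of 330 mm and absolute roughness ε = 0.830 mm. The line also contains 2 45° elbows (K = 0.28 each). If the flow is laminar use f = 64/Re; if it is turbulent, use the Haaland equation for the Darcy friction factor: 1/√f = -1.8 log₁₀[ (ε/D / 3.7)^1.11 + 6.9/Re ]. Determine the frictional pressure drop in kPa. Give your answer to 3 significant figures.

Q = 31.4 L/s = 31.4/1000 = 0.0314 m³/s.
Cross-sectional area A = πD²/4 = π(0.33)²/4 = 0.08553 m²; mean velocity V = Q/A = 0.0314/0.08553 = 0.3671 m/s.
Reynolds number Re = ρVD/μ = 1710 · 0.3671 · 0.33 / 0.00259 = 7.999e+04.
Re > 4000 → turbulent. Relative roughness ε/D = 0.00083/0.33 = 0.00252. Haaland: 1/√f = -1.8 log₁₀[(0.00252/3.7)^1.11 + 6.9/7.999e+04] = -1.8 log₁₀[0.000305 + 8.63e-05] = 6.134, so f = 0.02658.
Total minor-loss coefficient ΣK = 2·0.28 = 0.56.
ΔP = [f·L/D + ΣK]·(ρV²/2) = [0.02658·1530/0.33 + 0.56]·(1710·0.3671²/2) = [123.2 + 0.56]·115.2 = 1.426e+04 Pa.
ΔP = 1.426e+04 Pa = 14.3 kPa.

ΔP ≈ 14.3 kPa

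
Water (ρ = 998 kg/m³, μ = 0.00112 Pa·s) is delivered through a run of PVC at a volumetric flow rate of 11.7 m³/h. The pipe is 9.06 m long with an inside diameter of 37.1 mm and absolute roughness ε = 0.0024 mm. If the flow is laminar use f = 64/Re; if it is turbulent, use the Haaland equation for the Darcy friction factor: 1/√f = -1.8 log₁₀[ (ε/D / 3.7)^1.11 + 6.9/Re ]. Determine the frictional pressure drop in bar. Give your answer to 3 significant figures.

ΔP ≈ 0.200 bar

Q = 11.7 m³/h = 11.7/3600 = 0.00325 m³/s.
Cross-sectional area A = πD²/4 = π(0.0371)²/4 = 0.001081 m²; mean velocity V = Q/A = 0.00325/0.001081 = 3.006 m/s.
Reynolds number Re = ρVD/μ = 998 · 3.006 · 0.0371 / 0.00112 = 9.939e+04.
Re > 4000 → turbulent. Relative roughness ε/D = 2.4e-06/0.0371 = 6.47e-05. Haaland: 1/√f = -1.8 log₁₀[(6.47e-05/3.7)^1.11 + 6.9/9.939e+04] = -1.8 log₁₀[5.24e-06 + 6.94e-05] = 7.428, so f = 0.01812.
Darcy-Weisbach: ΔP = f(L/D)(ρV²/2) = 0.01812·(9.06/0.0371)·(998·3.006²/2) = 0.01812·244.2·4510 = 1.996e+04 Pa.
ΔP = 1.996e+04 Pa = 0.200 bar.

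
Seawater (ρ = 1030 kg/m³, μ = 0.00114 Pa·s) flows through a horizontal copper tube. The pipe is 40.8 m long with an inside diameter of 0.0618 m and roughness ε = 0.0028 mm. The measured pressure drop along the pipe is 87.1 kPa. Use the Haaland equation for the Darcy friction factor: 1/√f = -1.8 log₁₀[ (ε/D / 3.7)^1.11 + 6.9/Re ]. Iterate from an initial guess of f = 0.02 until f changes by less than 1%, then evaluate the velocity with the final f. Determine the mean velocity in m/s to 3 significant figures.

Rearranging Darcy-Weisbach: V = √(2·ΔP·D/(f·L·ρ)). With ε/D = 2.8e-06/0.0618 = 4.53e-05, iterate starting from f = 0.02:
  f = 0.02 → V = √(2·8.71e+04·0.0618/(0.02·40.8·1030)) = 3.579 m/s; Re = ρVD/μ = 1.998e+05; f → 0.0158
  f = 0.0158 → V = 4.026 m/s; Re = 2.248e+05; f → 0.01548
  f = 0.01548 → V = 4.068 m/s; Re = 2.272e+05; f → 0.01545
Converged (Δf/f < 1%). With the final f = 0.01545: V = √(2·8.71e+04·0.0618/(0.01545·40.8·1030)) = 4.072 m/s.

V ≈ 4.07 m/s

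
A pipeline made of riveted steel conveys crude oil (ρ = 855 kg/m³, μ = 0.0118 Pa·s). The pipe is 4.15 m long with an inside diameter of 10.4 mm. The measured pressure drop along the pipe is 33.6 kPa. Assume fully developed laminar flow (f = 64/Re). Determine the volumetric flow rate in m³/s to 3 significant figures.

For laminar flow, f = 64/Re with Re = ρVD/μ, so Darcy-Weisbach reduces to ΔP = 32μLV/D². Solving for V: V = ΔP·D²/(32μL) = 3.36e+04·(0.0104)²/(32·0.0118·4.15) = 2.319 m/s.
Check: Re = ρVD/μ = 855·2.319·0.0104/0.0118 = 1748 < 2300, so the laminar assumption holds.
Q = V·A = 2.319·(π/4·0.0104²) = 0.000197 m³/s = 1.97×10^-4 m³/s.

Q ≈ 1.97×10^-4 m³/s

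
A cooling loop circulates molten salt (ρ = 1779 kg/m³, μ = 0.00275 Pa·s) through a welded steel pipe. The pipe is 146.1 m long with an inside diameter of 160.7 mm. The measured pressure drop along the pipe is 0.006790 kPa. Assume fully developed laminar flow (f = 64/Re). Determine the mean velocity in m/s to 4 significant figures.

For laminar flow, f = 64/Re with Re = ρVD/μ, so Darcy-Weisbach reduces to ΔP = 32μLV/D². Solving for V: V = ΔP·D²/(32μL) = 6.79·(0.1607)²/(32·0.00275·146.1) = 0.01364 m/s.
Check: Re = ρVD/μ = 1779·0.01364·0.1607/0.00275 = 1418 < 2300, so the laminar assumption holds.

V ≈ 0.01364 m/s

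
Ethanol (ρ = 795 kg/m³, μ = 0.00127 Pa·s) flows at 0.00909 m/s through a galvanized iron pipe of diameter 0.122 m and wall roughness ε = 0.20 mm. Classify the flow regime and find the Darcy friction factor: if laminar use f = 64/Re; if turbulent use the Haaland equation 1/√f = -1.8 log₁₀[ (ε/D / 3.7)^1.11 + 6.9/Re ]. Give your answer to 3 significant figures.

f ≈ 0.0922

Re = ρVD/μ = 795·0.00909·0.122/0.00127 = 694.2.
Re < 2300 → laminar, so f = 64/Re = 0.09219 (roughness is irrelevant in laminar flow).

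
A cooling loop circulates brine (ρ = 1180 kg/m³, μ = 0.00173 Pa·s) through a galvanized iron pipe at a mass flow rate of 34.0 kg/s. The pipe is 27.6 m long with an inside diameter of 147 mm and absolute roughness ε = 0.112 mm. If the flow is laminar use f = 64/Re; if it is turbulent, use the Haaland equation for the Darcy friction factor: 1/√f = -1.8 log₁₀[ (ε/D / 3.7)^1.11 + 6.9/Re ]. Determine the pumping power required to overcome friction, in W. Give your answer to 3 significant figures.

A = πD²/4 = π(0.147)²/4 = 0.01697 m²; mean velocity V = ṁ/(ρA) = 34/(1180 · 0.01697) = 1.698 m/s.
Reynolds number Re = ρVD/μ = 1180 · 1.698 · 0.147 / 0.00173 = 1.702e+05.
Re > 4000 → turbulent. Relative roughness ε/D = 0.000112/0.147 = 0.000762. Haaland: 1/√f = -1.8 log₁₀[(0.000762/3.7)^1.11 + 6.9/1.702e+05] = -1.8 log₁₀[8.09e-05 + 4.05e-05] = 7.048, so f = 0.02013.
Darcy-Weisbach: ΔP = f(L/D)(ρV²/2) = 0.02013·(27.6/0.147)·(1180·1.698²/2) = 0.02013·187.8·1701 = 6428 Pa.
Q = ṁ/ρ = 34/1180 = 0.02881 m³/s.
Pumping power P = QΔP = 0.02881·6428 = 185.2 W = 185 W.

P ≈ 185 W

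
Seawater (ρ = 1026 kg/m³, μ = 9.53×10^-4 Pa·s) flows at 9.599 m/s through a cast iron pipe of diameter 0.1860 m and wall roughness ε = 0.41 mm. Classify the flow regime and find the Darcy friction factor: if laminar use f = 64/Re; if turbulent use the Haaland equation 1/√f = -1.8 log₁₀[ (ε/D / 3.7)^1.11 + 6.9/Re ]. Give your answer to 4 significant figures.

Re = ρVD/μ = 1026·9.599·0.186/0.000953 = 1.922e+06.
Re > 4000 → turbulent. ε/D = 0.00041/0.186 = 0.0022; Haaland: 1/√f = -1.8 log₁₀[0.000263 + 3.59e-06] = 6.433, so f = 0.02417.

f ≈ 0.02417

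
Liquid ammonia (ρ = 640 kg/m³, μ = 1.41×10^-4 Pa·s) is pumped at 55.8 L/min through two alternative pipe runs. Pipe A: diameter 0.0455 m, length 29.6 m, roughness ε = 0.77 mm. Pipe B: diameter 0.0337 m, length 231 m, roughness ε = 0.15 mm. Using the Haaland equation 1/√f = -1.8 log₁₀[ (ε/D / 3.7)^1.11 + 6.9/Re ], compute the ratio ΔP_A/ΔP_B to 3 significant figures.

Pipe A: V = Q/A = 0.00093/0.001626 = 0.572 m/s; Re = 1.181e+05; ε/D = 0.0169; Haaland → f = 0.04611; ΔP_A = f(L/D)(ρV²/2) = 3140 Pa.
Pipe B: V = Q/A = 0.00093/0.000892 = 1.043 m/s; Re = 1.595e+05; ε/D = 0.00445; Haaland → f = 0.02997; ΔP_B = f(L/D)(ρV²/2) = 7.145e+04 Pa.
ΔP_A/ΔP_B = 3140/7.145e+04 = 0.0440.

ΔP_A/ΔP_B ≈ 0.0440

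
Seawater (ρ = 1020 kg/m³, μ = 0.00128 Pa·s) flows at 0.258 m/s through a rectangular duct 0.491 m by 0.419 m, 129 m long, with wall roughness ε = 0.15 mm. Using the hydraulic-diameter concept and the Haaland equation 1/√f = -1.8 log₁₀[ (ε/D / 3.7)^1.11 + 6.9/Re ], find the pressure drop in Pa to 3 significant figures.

Hydraulic diameter D_h = 4A/P = 4·(0.491·0.419)/(2·(0.491+0.419)) = 0.8229/1.82 = 0.4522 m.
Re = ρVD_h/μ = 1020·0.258·0.4522/0.00128 = 9.296e+04.
ε/D_h = 0.00015/0.4522 = 0.000332; Haaland gives 1/√f = -1.8 log₁₀[3.22e-05+7.42e-05] = 7.152, so f = 0.01955.
ΔP = f(L/D_h)(ρV²/2) = 0.01955·129/0.4522·33.95 = 189.4 Pa.

ΔP ≈ 189 Pa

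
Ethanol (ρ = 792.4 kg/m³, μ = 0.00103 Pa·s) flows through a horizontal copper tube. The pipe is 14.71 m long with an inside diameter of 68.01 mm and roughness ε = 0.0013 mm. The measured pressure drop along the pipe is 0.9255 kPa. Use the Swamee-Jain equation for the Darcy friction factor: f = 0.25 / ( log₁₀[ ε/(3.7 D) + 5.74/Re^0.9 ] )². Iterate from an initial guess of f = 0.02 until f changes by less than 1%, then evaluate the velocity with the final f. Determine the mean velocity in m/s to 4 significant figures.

V ≈ 0.6943 m/s

Rearranging Darcy-Weisbach: V = √(2·ΔP·D/(f·L·ρ)). With ε/D = 1.3e-06/0.06801 = 1.91e-05, iterate starting from f = 0.02:
  f = 0.02 → V = √(2·925.5·0.06801/(0.02·14.71·792.4)) = 0.7348 m/s; Re = ρVD/μ = 3.845e+04; f → 0.02211
  f = 0.02211 → V = 0.6988 m/s; Re = 3.656e+04; f → 0.02237
  f = 0.02237 → V = 0.6948 m/s; Re = 3.635e+04; f → 0.0224
Converged (Δf/f < 1%). With the final f = 0.0224: V = √(2·925.5·0.06801/(0.0224·14.71·792.4)) = 0.6943 m/s.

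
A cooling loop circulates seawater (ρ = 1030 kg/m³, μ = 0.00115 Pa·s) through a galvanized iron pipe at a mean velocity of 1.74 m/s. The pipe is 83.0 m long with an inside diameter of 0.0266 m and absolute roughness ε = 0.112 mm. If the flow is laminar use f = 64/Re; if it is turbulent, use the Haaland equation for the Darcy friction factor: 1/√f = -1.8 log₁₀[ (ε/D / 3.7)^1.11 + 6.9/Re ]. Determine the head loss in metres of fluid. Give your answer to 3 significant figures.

Reynolds number Re = ρVD/μ = 1030 · 1.74 · 0.0266 / 0.00115 = 4.145e+04.
Re > 4000 → turbulent. Relative roughness ε/D = 0.000112/0.0266 = 0.00421. Haaland: 1/√f = -1.8 log₁₀[(0.00421/3.7)^1.11 + 6.9/4.145e+04] = -1.8 log₁₀[0.00054 + 0.000166] = 5.672, so f = 0.03109.
Darcy-Weisbach: ΔP = f(L/D)(ρV²/2) = 0.03109·(83/0.0266)·(1030·1.74²/2) = 0.03109·3120·1559 = 1.512e+05 Pa.
Head loss h_f = ΔP/(ρg) = 1.512e+05/(1030·9.81) = 15.0 m.

h_f ≈ 15.0 m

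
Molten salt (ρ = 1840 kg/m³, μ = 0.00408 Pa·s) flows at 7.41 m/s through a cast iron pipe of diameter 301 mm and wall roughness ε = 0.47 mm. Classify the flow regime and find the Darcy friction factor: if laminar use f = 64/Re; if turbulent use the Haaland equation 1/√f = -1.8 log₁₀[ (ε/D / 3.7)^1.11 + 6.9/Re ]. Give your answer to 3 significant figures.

Re = ρVD/μ = 1840·7.41·0.301/0.00408 = 1.006e+06.
Re > 4000 → turbulent. ε/D = 0.00047/0.301 = 0.00156; Haaland: 1/√f = -1.8 log₁₀[0.00018 + 6.86e-06] = 6.713, so f = 0.02219.

f ≈ 0.0222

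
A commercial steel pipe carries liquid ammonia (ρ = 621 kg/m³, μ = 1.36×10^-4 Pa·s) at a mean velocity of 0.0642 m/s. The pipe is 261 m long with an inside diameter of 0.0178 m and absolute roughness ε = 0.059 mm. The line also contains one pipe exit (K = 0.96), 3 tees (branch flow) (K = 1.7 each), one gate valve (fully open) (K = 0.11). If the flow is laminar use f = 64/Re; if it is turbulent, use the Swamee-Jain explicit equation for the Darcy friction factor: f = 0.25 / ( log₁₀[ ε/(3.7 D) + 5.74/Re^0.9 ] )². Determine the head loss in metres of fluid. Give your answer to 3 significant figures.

Reynolds number Re = ρVD/μ = 621 · 0.0642 · 0.0178 / 0.000136 = 5218.
Re > 4000 → turbulent. Relative roughness ε/D = 5.9e-05/0.0178 = 0.00331. Swamee-Jain: f = 0.25/(log₁₀[0.00331/3.7 + 5.74/5218^0.9])² = 0.25/(log₁₀[0.000896 + 0.00259])² = 0.25/(-2.458)² = 0.04139.
Total minor-loss coefficient ΣK = 1·0.96 + 3·1.7 + 1·0.11 = 6.17.
ΔP = [f·L/D + ΣK]·(ρV²/2) = [0.04139·261/0.0178 + 6.17]·(621·0.0642²/2) = [606.8 + 6.17]·1.28 = 784.5 Pa.
Head loss h_f = ΔP/(ρg) = 784.5/(621·9.81) = 0.129 m.

h_f ≈ 0.129 m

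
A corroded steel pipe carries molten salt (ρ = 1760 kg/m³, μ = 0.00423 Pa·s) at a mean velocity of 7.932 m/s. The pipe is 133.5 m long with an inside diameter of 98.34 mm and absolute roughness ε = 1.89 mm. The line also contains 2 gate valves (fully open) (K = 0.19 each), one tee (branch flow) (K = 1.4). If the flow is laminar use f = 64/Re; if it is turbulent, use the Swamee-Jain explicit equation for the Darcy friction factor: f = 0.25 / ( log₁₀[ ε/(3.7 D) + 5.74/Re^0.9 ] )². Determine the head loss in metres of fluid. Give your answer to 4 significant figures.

h_f ≈ 215.2 m

Reynolds number Re = ρVD/μ = 1760 · 7.932 · 0.09834 / 0.00423 = 3.246e+05.
Re > 4000 → turbulent. Relative roughness ε/D = 0.00189/0.09834 = 0.0192. Swamee-Jain: f = 0.25/(log₁₀[0.0192/3.7 + 5.74/3.246e+05^0.9])² = 0.25/(log₁₀[0.00519 + 6.29e-05])² = 0.25/(-2.279)² = 0.04812.
Total minor-loss coefficient ΣK = 2·0.19 + 1·1.4 = 1.78.
ΔP = [f·L/D + ΣK]·(ρV²/2) = [0.04812·133.5/0.09834 + 1.78]·(1760·7.932²/2) = [65.33 + 1.78]·5.537e+04 = 3.716e+06 Pa.
Head loss h_f = ΔP/(ρg) = 3.716e+06/(1760·9.81) = 215.2 m.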